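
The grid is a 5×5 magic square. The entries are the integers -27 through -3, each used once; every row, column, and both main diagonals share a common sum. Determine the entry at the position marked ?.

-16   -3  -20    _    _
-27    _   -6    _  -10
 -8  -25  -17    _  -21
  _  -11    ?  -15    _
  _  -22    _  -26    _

The entries are -27 through -3, which sum to -375, so each line sums to -375/5 = -75.
From row 3, -75 − (-8 + (-25) + (-17) + (-21)) gives (3,4) = -4.
Using column 2: -3 + (-25) + (-11) + (-22) + ? → (2,2) = -75 − (-61) = -14.
From main diagonal, -75 − (-16 + (-14) + (-17) + (-15)) gives (5,5) = -13.
Row 2 needs -75; the known cells sum to -57, so (2,4) = -18.
From column 4, -75 − (-18 + (-4) + (-15) + (-26)) gives (1,4) = -12.
The remaining cell in row 1 is (1,5) = -75 − (-51) = -24.
From column 5, -75 − (-24 + (-10) + (-21) + (-13)) gives (4,5) = -7.
Anti-diagonal needs -75; the known cells sum to -70, so (5,1) = -5.
From row 5, -75 − (-5 + (-22) + (-26) + (-13)) gives (5,3) = -9.
Column 1 must total -75; the given cells sum to -56, so (4,1) = -19.
From column 3, -75 − (-20 + (-6) + (-17) + (-9)) gives (4,3) = -23.

-23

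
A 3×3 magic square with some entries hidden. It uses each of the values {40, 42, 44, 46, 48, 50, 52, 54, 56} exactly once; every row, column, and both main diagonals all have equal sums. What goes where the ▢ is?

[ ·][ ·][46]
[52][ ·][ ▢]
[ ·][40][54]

The 9 entries sum to 432, so each line sums to 432/3 = 144.
From row 3, 144 − (40 + 54) gives (3,1) = 50.
Using column 1: 52 + 50 + ? → (1,1) = 144 − 102 = 42.
Column 3 needs 144; the known cells sum to 100, so (2,3) = 44.

44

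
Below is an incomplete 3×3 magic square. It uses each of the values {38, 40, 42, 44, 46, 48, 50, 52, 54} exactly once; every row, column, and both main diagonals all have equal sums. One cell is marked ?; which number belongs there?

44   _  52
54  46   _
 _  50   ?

48

The 9 entries sum to 414, so each line sums to 414/3 = 138.
From row 1, 138 − (44 + 52) gives (1,2) = 42.
Row 2: 54 + 46 + ? = 138, so (2,3) = 38.
Column 1: 44 + 54 + ? = 138, so (3,1) = 40.
Column 3: 52 + 38 + ? = 138, so (3,3) = 48.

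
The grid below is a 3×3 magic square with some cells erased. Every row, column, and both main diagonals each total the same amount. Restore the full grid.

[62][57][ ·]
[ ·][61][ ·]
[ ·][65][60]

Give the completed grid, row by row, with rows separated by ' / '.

Main diagonal is already complete: 62 + 61 + 60 = 183, so that is the magic constant.
Row 1 must total 183; the given cells sum to 119, so (1,3) = 64.
Using row 3: 65 + 60 + ? → (3,1) = 183 − 125 = 58.
Column 1 needs 183; the known cells sum to 120, so (2,1) = 63.
Using column 3: 64 + 60 + ? → (2,3) = 183 − 124 = 59.

62 57 64 / 63 61 59 / 58 65 60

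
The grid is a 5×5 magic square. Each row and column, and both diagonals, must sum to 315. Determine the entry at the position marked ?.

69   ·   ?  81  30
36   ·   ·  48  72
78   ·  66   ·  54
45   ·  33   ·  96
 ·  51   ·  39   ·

Column 1: 69 + 36 + 78 + 45 + ? = 315, so (5,1) = 87.
The remaining cell in column 5 is (5,5) = 315 − 252 = 63.
Anti-diagonal: 30 + 48 + 66 + 87 + ? = 315, so (4,2) = 84.
Row 4 must total 315; the given cells sum to 258, so (4,4) = 57.
Row 5 needs 315; the known cells sum to 240, so (5,3) = 75.
From column 4, 315 − (81 + 48 + 57 + 39) gives (3,4) = 90.
Using main diagonal: 69 + 66 + 57 + 63 + ? → (2,2) = 315 − 255 = 60.
Row 2 needs 315; the known cells sum to 216, so (2,3) = 99.
The remaining cell in row 3 is (3,2) = 315 − 288 = 27.
Using column 2: 60 + 27 + 84 + 51 + ? → (1,2) = 315 − 222 = 93.
From column 3, 315 − (99 + 66 + 33 + 75) gives (1,3) = 42.

42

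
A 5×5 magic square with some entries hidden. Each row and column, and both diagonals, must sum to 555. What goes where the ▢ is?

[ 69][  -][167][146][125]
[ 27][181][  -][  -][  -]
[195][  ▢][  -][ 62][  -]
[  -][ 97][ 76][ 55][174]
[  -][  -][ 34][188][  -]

Using row 1: 69 + 167 + 146 + 125 + ? → (1,2) = 555 − 507 = 48.
From row 4, 555 − (97 + 76 + 55 + 174) gives (4,1) = 153.
From column 1, 555 − (69 + 27 + 195 + 153) gives (5,1) = 111.
Column 4 must total 555; the given cells sum to 451, so (2,4) = 104.
Anti-diagonal: 125 + 104 + 97 + 111 + ? = 555, so (3,3) = 118.
From column 3, 555 − (167 + 118 + 76 + 34) gives (2,3) = 160.
The remaining cell in main diagonal is (5,5) = 555 − 423 = 132.
Row 2 must total 555; the given cells sum to 472, so (2,5) = 83.
Row 5 must total 555; the given cells sum to 465, so (5,2) = 90.
Column 2 must total 555; the given cells sum to 416, so (3,2) = 139.

139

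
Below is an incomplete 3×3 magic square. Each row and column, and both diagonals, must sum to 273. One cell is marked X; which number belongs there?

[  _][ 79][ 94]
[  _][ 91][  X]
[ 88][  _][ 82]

The remaining cell in row 1 is (1,1) = 273 − 173 = 100.
Row 3: 88 + 82 + ? = 273, so (3,2) = 103.
The remaining cell in column 1 is (2,1) = 273 − 188 = 85.
Column 3: 94 + 82 + ? = 273, so (2,3) = 97.

97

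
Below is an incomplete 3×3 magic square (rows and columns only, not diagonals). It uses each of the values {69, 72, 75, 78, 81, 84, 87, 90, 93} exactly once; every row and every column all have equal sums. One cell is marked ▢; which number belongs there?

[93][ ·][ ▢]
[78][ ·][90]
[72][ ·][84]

The 9 entries sum to 729, so each line sums to 729/3 = 243.
Row 2: 78 + 90 + ? = 243, so (2,2) = 75.
The remaining cell in row 3 is (3,2) = 243 − 156 = 87.
The remaining cell in column 2 is (1,2) = 243 − 162 = 81.
Column 3 must total 243; the given cells sum to 174, so (1,3) = 69.

69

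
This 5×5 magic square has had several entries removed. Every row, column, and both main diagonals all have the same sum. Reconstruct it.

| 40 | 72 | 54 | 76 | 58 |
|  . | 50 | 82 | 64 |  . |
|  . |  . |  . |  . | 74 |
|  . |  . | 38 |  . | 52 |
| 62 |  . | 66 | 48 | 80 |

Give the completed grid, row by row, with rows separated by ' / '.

40 72 54 76 58 / 68 50 82 64 36 / 46 78 60 42 74 / 84 56 38 70 52 / 62 44 66 48 80

Row 1 is already complete: 40 + 72 + 54 + 76 + 58 = 300, so that is the magic constant.
Row 5 must total 300; the given cells sum to 256, so (5,2) = 44.
Column 3 needs 300; the known cells sum to 240, so (3,3) = 60.
Column 5: 58 + 74 + 52 + 80 + ? = 300, so (2,5) = 36.
Main diagonal: 40 + 50 + 60 + 80 + ? = 300, so (4,4) = 70.
The remaining cell in anti-diagonal is (4,2) = 300 − 244 = 56.
Row 2 needs 300; the known cells sum to 232, so (2,1) = 68.
The remaining cell in row 4 is (4,1) = 300 − 216 = 84.
Column 1 needs 300; the known cells sum to 254, so (3,1) = 46.
Using column 2: 72 + 50 + 56 + 44 + ? → (3,2) = 300 − 222 = 78.
Column 4 needs 300; the known cells sum to 258, so (3,4) = 42.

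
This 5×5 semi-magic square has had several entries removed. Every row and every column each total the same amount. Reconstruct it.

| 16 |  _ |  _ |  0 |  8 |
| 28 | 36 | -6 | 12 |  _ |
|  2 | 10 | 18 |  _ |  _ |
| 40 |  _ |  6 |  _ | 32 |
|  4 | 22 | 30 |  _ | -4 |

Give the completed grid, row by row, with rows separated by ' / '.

16 24 42 0 8 / 28 36 -6 12 20 / 2 10 18 26 34 / 40 -2 6 14 32 / 4 22 30 38 -4

Column 1 is already complete: 16 + 28 + 2 + 40 + 4 = 90, so that is the magic constant.
Row 2 must total 90; the given cells sum to 70, so (2,5) = 20.
Row 5 must total 90; the given cells sum to 52, so (5,4) = 38.
Column 3: -6 + 18 + 6 + 30 + ? = 90, so (1,3) = 42.
The remaining cell in column 5 is (3,5) = 90 − 56 = 34.
Row 1 needs 90; the known cells sum to 66, so (1,2) = 24.
Using row 3: 2 + 10 + 18 + 34 + ? → (3,4) = 90 − 64 = 26.
The remaining cell in column 2 is (4,2) = 90 − 92 = -2.
Using column 4: 0 + 12 + 26 + 38 + ? → (4,4) = 90 − 76 = 14.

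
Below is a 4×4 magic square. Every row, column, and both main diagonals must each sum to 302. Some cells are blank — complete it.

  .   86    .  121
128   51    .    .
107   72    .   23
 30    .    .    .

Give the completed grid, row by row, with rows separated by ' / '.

Using row 3: 107 + 72 + 23 + ? → (3,3) = 302 − 202 = 100.
The remaining cell in column 1 is (1,1) = 302 − 265 = 37.
Column 2 must total 302; the given cells sum to 209, so (4,2) = 93.
Main diagonal: 37 + 51 + 100 + ? = 302, so (4,4) = 114.
Anti-diagonal must total 302; the given cells sum to 223, so (2,3) = 79.
Row 1 needs 302; the known cells sum to 244, so (1,3) = 58.
Row 2 must total 302; the given cells sum to 258, so (2,4) = 44.
Row 4 must total 302; the given cells sum to 237, so (4,3) = 65.

37 86 58 121 / 128 51 79 44 / 107 72 100 23 / 30 93 65 114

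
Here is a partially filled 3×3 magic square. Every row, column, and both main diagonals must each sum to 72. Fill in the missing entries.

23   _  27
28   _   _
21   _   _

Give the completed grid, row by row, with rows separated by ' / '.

The remaining cell in row 1 is (1,2) = 72 − 50 = 22.
The remaining cell in anti-diagonal is (2,2) = 72 − 48 = 24.
Row 2 must total 72; the given cells sum to 52, so (2,3) = 20.
Column 2: 22 + 24 + ? = 72, so (3,2) = 26.
From column 3, 72 − (27 + 20) gives (3,3) = 25.

23 22 27 / 28 24 20 / 21 26 25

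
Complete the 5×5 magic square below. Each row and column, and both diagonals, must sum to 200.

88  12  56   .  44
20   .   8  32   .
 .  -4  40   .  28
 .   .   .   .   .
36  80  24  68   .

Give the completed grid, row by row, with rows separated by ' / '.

88 12 56 0 44 / 20 64 8 32 76 / 52 -4 40 84 28 / 4 48 72 16 60 / 36 80 24 68 -8

Row 1 must total 200; the given cells sum to 200, so (1,4) = 0.
The remaining cell in row 5 is (5,5) = 200 − 208 = -8.
The remaining cell in column 3 is (4,3) = 200 − 128 = 72.
Anti-diagonal needs 200; the known cells sum to 152, so (4,2) = 48.
Using column 2: 12 + (-4) + 48 + 80 + ? → (2,2) = 200 − 136 = 64.
Main diagonal needs 200; the known cells sum to 184, so (4,4) = 16.
Row 2: 20 + 64 + 8 + 32 + ? = 200, so (2,5) = 76.
Column 4: 0 + 32 + 16 + 68 + ? = 200, so (3,4) = 84.
The remaining cell in column 5 is (4,5) = 200 − 140 = 60.
Row 3 must total 200; the given cells sum to 148, so (3,1) = 52.
Using row 4: 48 + 72 + 16 + 60 + ? → (4,1) = 200 − 196 = 4.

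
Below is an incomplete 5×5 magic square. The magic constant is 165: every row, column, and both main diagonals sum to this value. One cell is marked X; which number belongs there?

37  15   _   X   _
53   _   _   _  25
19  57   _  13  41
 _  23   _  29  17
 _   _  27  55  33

Row 3 must total 165; the given cells sum to 130, so (3,3) = 35.
Column 5 needs 165; the known cells sum to 116, so (1,5) = 49.
The remaining cell in main diagonal is (2,2) = 165 − 134 = 31.
From column 2, 165 − (15 + 31 + 57 + 23) gives (5,2) = 39.
From row 5, 165 − (39 + 27 + 55 + 33) gives (5,1) = 11.
From column 1, 165 − (37 + 53 + 19 + 11) gives (4,1) = 45.
The remaining cell in anti-diagonal is (2,4) = 165 − 118 = 47.
Row 2 needs 165; the known cells sum to 156, so (2,3) = 9.
Row 4: 45 + 23 + 29 + 17 + ? = 165, so (4,3) = 51.
Using column 3: 9 + 35 + 51 + 27 + ? → (1,3) = 165 − 122 = 43.
Column 4 must total 165; the given cells sum to 144, so (1,4) = 21.

21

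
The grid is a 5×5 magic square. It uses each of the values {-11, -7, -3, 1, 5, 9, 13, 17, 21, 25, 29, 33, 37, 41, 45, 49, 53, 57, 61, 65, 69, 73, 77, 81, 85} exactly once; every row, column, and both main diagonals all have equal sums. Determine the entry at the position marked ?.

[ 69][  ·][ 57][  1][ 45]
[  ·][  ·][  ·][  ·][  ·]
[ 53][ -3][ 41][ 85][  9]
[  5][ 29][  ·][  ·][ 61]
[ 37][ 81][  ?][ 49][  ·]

The 25 entries sum to 925, so each line sums to 925/5 = 185.
From row 1, 185 − (69 + 57 + 1 + 45) gives (1,2) = 13.
Column 1 must total 185; the given cells sum to 164, so (2,1) = 21.
The remaining cell in column 2 is (2,2) = 185 − 120 = 65.
The remaining cell in anti-diagonal is (2,4) = 185 − 152 = 33.
The remaining cell in column 4 is (4,4) = 185 − 168 = 17.
Main diagonal: 69 + 65 + 41 + 17 + ? = 185, so (5,5) = -7.
Row 4: 5 + 29 + 17 + 61 + ? = 185, so (4,3) = 73.
Row 5: 37 + 81 + 49 + (-7) + ? = 185, so (5,3) = 25.

25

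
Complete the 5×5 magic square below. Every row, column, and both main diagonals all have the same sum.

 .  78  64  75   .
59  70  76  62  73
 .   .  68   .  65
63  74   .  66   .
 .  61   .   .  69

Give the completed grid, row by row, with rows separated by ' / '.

Row 2 is already complete: 59 + 70 + 76 + 62 + 73 = 340, so that is the magic constant.
Using column 2: 78 + 70 + 74 + 61 + ? → (3,2) = 340 − 283 = 57.
Main diagonal: 70 + 68 + 66 + 69 + ? = 340, so (1,1) = 67.
Using row 1: 67 + 78 + 64 + 75 + ? → (1,5) = 340 − 284 = 56.
The remaining cell in column 5 is (4,5) = 340 − 263 = 77.
Anti-diagonal needs 340; the known cells sum to 260, so (5,1) = 80.
Row 4 must total 340; the given cells sum to 280, so (4,3) = 60.
The remaining cell in column 1 is (3,1) = 340 − 269 = 71.
Using column 3: 64 + 76 + 68 + 60 + ? → (5,3) = 340 − 268 = 72.
Row 3 needs 340; the known cells sum to 261, so (3,4) = 79.
Row 5: 80 + 61 + 72 + 69 + ? = 340, so (5,4) = 58.

67 78 64 75 56 / 59 70 76 62 73 / 71 57 68 79 65 / 63 74 60 66 77 / 80 61 72 58 69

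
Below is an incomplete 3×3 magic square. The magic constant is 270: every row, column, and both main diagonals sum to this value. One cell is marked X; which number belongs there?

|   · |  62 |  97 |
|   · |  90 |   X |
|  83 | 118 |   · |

104

The remaining cell in row 1 is (1,1) = 270 − 159 = 111.
Using row 3: 83 + 118 + ? → (3,3) = 270 − 201 = 69.
Column 1 needs 270; the known cells sum to 194, so (2,1) = 76.
From column 3, 270 − (97 + 69) gives (2,3) = 104.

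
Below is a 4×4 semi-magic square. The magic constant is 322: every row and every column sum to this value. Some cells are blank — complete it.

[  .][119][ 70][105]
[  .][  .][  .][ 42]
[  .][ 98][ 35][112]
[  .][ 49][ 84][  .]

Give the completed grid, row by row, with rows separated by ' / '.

28 119 70 105 / 91 56 133 42 / 77 98 35 112 / 126 49 84 63

Using row 1: 119 + 70 + 105 + ? → (1,1) = 322 − 294 = 28.
Row 3: 98 + 35 + 112 + ? = 322, so (3,1) = 77.
Column 2 must total 322; the given cells sum to 266, so (2,2) = 56.
Using column 3: 70 + 35 + 84 + ? → (2,3) = 322 − 189 = 133.
Column 4 must total 322; the given cells sum to 259, so (4,4) = 63.
Using row 2: 56 + 133 + 42 + ? → (2,1) = 322 − 231 = 91.
From row 4, 322 − (49 + 84 + 63) gives (4,1) = 126.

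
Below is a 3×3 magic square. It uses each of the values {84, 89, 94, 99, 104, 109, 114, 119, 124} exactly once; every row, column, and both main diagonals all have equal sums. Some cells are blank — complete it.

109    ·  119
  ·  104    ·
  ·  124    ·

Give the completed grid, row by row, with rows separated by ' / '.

The 9 entries sum to 936, so each line sums to 936/3 = 312.
Row 1 must total 312; the given cells sum to 228, so (1,2) = 84.
The remaining cell in main diagonal is (3,3) = 312 − 213 = 99.
From anti-diagonal, 312 − (119 + 104) gives (3,1) = 89.
Column 1 must total 312; the given cells sum to 198, so (2,1) = 114.
Column 3 must total 312; the given cells sum to 218, so (2,3) = 94.

109 84 119 / 114 104 94 / 89 124 99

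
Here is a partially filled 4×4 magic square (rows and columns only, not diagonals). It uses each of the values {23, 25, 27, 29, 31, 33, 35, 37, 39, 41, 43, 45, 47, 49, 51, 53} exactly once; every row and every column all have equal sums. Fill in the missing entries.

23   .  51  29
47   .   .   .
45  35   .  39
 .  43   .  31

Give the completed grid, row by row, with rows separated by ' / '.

The 16 entries sum to 608, so each line sums to 608/4 = 152.
The remaining cell in row 1 is (1,2) = 152 − 103 = 49.
Row 3 must total 152; the given cells sum to 119, so (3,3) = 33.
The remaining cell in column 1 is (4,1) = 152 − 115 = 37.
From column 2, 152 − (49 + 35 + 43) gives (2,2) = 25.
The remaining cell in column 4 is (2,4) = 152 − 99 = 53.
Using row 2: 47 + 25 + 53 + ? → (2,3) = 152 − 125 = 27.
Row 4 needs 152; the known cells sum to 111, so (4,3) = 41.

23 49 51 29 / 47 25 27 53 / 45 35 33 39 / 37 43 41 31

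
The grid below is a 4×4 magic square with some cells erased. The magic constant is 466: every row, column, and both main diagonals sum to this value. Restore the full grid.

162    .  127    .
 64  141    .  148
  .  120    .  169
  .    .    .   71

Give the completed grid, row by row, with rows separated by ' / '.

Row 2 must total 466; the given cells sum to 353, so (2,3) = 113.
Column 4 needs 466; the known cells sum to 388, so (1,4) = 78.
Using main diagonal: 162 + 141 + 71 + ? → (3,3) = 466 − 374 = 92.
Using anti-diagonal: 78 + 113 + 120 + ? → (4,1) = 466 − 311 = 155.
The remaining cell in row 1 is (1,2) = 466 − 367 = 99.
Using row 3: 120 + 92 + 169 + ? → (3,1) = 466 − 381 = 85.
Column 2 must total 466; the given cells sum to 360, so (4,2) = 106.
Using column 3: 127 + 113 + 92 + ? → (4,3) = 466 − 332 = 134.

162 99 127 78 / 64 141 113 148 / 85 120 92 169 / 155 106 134 71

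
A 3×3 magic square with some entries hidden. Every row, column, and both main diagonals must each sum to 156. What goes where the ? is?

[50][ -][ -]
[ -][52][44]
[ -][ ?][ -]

Row 2 must total 156; the given cells sum to 96, so (2,1) = 60.
Using column 1: 50 + 60 + ? → (3,1) = 156 − 110 = 46.
Using main diagonal: 50 + 52 + ? → (3,3) = 156 − 102 = 54.
Anti-diagonal must total 156; the given cells sum to 98, so (1,3) = 58.
Row 1 must total 156; the given cells sum to 108, so (1,2) = 48.
From row 3, 156 − (46 + 54) gives (3,2) = 56.

56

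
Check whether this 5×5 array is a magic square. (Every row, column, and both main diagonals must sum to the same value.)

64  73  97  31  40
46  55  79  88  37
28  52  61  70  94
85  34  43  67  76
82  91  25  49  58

Yes

Row 1: 64 + 73 + 97 + 31 + 40 = 305.
Row 2: 46 + 55 + 79 + 88 + 37 = 305.
Row 3: 28 + 52 + 61 + 70 + 94 = 305.
Row 4: 85 + 34 + 43 + 67 + 76 = 305.
Row 5: 82 + 91 + 25 + 49 + 58 = 305.
Column 1: 64 + 46 + 28 + 85 + 82 = 305.
Column 2: 73 + 55 + 52 + 34 + 91 = 305.
Column 3: 97 + 79 + 61 + 43 + 25 = 305.
Column 4: 31 + 88 + 70 + 67 + 49 = 305.
Column 5: 40 + 37 + 94 + 76 + 58 = 305.
Main diagonal: 64 + 55 + 61 + 67 + 58 = 305.
Anti-diagonal: 40 + 88 + 61 + 34 + 82 = 305.
All lines sum to 305.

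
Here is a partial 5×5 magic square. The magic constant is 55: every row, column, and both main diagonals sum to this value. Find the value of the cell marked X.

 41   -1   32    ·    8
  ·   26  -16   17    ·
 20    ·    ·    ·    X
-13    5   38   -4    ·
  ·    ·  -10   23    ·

2

Row 1 must total 55; the given cells sum to 80, so (1,4) = -25.
Using row 4: -13 + 5 + 38 + (-4) + ? → (4,5) = 55 − 26 = 29.
Column 3 must total 55; the given cells sum to 44, so (3,3) = 11.
From column 4, 55 − (-25 + 17 + (-4) + 23) gives (3,4) = 44.
Main diagonal: 41 + 26 + 11 + (-4) + ? = 55, so (5,5) = -19.
Anti-diagonal: 8 + 17 + 11 + 5 + ? = 55, so (5,1) = 14.
Row 5 must total 55; the given cells sum to 8, so (5,2) = 47.
The remaining cell in column 1 is (2,1) = 55 − 62 = -7.
From column 2, 55 − (-1 + 26 + 5 + 47) gives (3,2) = -22.
From row 2, 55 − (-7 + 26 + (-16) + 17) gives (2,5) = 35.
Row 3 must total 55; the given cells sum to 53, so (3,5) = 2.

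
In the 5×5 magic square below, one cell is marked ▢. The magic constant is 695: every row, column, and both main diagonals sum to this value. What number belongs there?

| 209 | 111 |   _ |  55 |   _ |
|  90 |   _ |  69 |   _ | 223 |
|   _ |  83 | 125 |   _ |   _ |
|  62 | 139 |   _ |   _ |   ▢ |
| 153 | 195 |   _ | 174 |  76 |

160

From row 5, 695 − (153 + 195 + 174 + 76) gives (5,3) = 97.
Column 1: 209 + 90 + 62 + 153 + ? = 695, so (3,1) = 181.
Using column 2: 111 + 83 + 139 + 195 + ? → (2,2) = 695 − 528 = 167.
Main diagonal: 209 + 167 + 125 + 76 + ? = 695, so (4,4) = 118.
Using row 2: 90 + 167 + 69 + 223 + ? → (2,4) = 695 − 549 = 146.
Column 4: 55 + 146 + 118 + 174 + ? = 695, so (3,4) = 202.
The remaining cell in anti-diagonal is (1,5) = 695 − 563 = 132.
The remaining cell in row 1 is (1,3) = 695 − 507 = 188.
Row 3: 181 + 83 + 125 + 202 + ? = 695, so (3,5) = 104.
The remaining cell in column 3 is (4,3) = 695 − 479 = 216.
Column 5: 132 + 223 + 104 + 76 + ? = 695, so (4,5) = 160.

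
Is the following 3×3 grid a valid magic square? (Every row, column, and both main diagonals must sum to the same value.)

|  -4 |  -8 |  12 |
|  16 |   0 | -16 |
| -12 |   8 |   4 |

Yes

Row 1: -4 + (-8) + 12 = 0.
Row 2: 16 + 0 + (-16) = 0.
Row 3: -12 + 8 + 4 = 0.
Column 1: -4 + 16 + (-12) = 0.
Column 2: -8 + 0 + 8 = 0.
Column 3: 12 + (-16) + 4 = 0.
Main diagonal: -4 + 0 + 4 = 0.
Anti-diagonal: 12 + 0 + (-12) = 0.
All lines sum to 0.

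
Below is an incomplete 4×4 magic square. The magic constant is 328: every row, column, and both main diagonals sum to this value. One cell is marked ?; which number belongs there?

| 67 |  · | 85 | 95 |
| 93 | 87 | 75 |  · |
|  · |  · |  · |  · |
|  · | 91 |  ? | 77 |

Row 1: 67 + 85 + 95 + ? = 328, so (1,2) = 81.
Using row 2: 93 + 87 + 75 + ? → (2,4) = 328 − 255 = 73.
Column 2: 81 + 87 + 91 + ? = 328, so (3,2) = 69.
Using column 4: 95 + 73 + 77 + ? → (3,4) = 328 − 245 = 83.
Main diagonal: 67 + 87 + 77 + ? = 328, so (3,3) = 97.
Anti-diagonal: 95 + 75 + 69 + ? = 328, so (4,1) = 89.
From row 3, 328 − (69 + 97 + 83) gives (3,1) = 79.
From row 4, 328 − (89 + 91 + 77) gives (4,3) = 71.

71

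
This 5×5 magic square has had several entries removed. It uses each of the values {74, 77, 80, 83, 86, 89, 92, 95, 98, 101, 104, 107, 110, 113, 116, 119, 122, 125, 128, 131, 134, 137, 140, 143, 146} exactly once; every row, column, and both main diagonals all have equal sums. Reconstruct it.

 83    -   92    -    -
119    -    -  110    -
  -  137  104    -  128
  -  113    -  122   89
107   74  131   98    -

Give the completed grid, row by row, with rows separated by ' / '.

83 125 92 134 116 / 119 101 143 110 77 / 95 137 104 86 128 / 146 113 80 122 89 / 107 74 131 98 140

The 25 entries sum to 2750, so each line sums to 2750/5 = 550.
The remaining cell in row 5 is (5,5) = 550 − 410 = 140.
From main diagonal, 550 − (83 + 104 + 122 + 140) gives (2,2) = 101.
The remaining cell in anti-diagonal is (1,5) = 550 − 434 = 116.
Column 2 needs 550; the known cells sum to 425, so (1,2) = 125.
From column 5, 550 − (116 + 128 + 89 + 140) gives (2,5) = 77.
Row 1 needs 550; the known cells sum to 416, so (1,4) = 134.
Row 2: 119 + 101 + 110 + 77 + ? = 550, so (2,3) = 143.
Column 3: 92 + 143 + 104 + 131 + ? = 550, so (4,3) = 80.
The remaining cell in column 4 is (3,4) = 550 − 464 = 86.
From row 3, 550 − (137 + 104 + 86 + 128) gives (3,1) = 95.
Row 4 must total 550; the given cells sum to 404, so (4,1) = 146.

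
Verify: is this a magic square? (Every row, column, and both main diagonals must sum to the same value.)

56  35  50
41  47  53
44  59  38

Row 1: 56 + 35 + 50 = 141.
Row 2: 41 + 47 + 53 = 141.
Row 3: 44 + 59 + 38 = 141.
Column 1: 56 + 41 + 44 = 141.
Column 2: 35 + 47 + 59 = 141.
Column 3: 50 + 53 + 38 = 141.
Main diagonal: 56 + 47 + 38 = 141.
Anti-diagonal: 50 + 47 + 44 = 141.
All lines sum to 141.

Yes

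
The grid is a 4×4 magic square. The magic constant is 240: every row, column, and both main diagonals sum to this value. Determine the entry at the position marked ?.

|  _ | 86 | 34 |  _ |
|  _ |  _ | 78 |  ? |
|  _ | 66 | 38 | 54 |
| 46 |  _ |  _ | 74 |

Row 3 must total 240; the given cells sum to 158, so (3,1) = 82.
Column 3: 34 + 78 + 38 + ? = 240, so (4,3) = 90.
Using anti-diagonal: 78 + 66 + 46 + ? → (1,4) = 240 − 190 = 50.
The remaining cell in row 1 is (1,1) = 240 − 170 = 70.
Using row 4: 46 + 90 + 74 + ? → (4,2) = 240 − 210 = 30.
Column 1 needs 240; the known cells sum to 198, so (2,1) = 42.
The remaining cell in column 2 is (2,2) = 240 − 182 = 58.
The remaining cell in column 4 is (2,4) = 240 − 178 = 62.

62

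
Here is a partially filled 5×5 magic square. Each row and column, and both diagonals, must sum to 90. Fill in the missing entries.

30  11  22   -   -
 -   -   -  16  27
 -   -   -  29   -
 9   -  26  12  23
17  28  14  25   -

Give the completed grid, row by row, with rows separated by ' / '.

30 11 22 8 19 / 13 24 10 16 27 / 21 7 18 29 15 / 9 20 26 12 23 / 17 28 14 25 6

Row 4 needs 90; the known cells sum to 70, so (4,2) = 20.
Row 5 must total 90; the given cells sum to 84, so (5,5) = 6.
Column 4: 16 + 29 + 12 + 25 + ? = 90, so (1,4) = 8.
The remaining cell in row 1 is (1,5) = 90 − 71 = 19.
Column 5: 19 + 27 + 23 + 6 + ? = 90, so (3,5) = 15.
Using anti-diagonal: 19 + 16 + 20 + 17 + ? → (3,3) = 90 − 72 = 18.
Column 3 needs 90; the known cells sum to 80, so (2,3) = 10.
The remaining cell in main diagonal is (2,2) = 90 − 66 = 24.
The remaining cell in row 2 is (2,1) = 90 − 77 = 13.
Using column 1: 30 + 13 + 9 + 17 + ? → (3,1) = 90 − 69 = 21.
From column 2, 90 − (11 + 24 + 20 + 28) gives (3,2) = 7.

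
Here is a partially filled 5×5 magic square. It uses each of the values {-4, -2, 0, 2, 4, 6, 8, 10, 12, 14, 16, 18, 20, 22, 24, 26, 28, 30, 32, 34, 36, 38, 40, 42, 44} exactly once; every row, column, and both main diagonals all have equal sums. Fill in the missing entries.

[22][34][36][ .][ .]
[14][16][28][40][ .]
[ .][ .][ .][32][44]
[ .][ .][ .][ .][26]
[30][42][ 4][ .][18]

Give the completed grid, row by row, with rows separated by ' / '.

The 25 entries sum to 500, so each line sums to 500/5 = 100.
Using row 2: 14 + 16 + 28 + 40 + ? → (2,5) = 100 − 98 = 2.
From row 5, 100 − (30 + 42 + 4 + 18) gives (5,4) = 6.
Column 5: 2 + 44 + 26 + 18 + ? = 100, so (1,5) = 10.
Using row 1: 22 + 34 + 36 + 10 + ? → (1,4) = 100 − 102 = -2.
Using column 4: -2 + 40 + 32 + 6 + ? → (4,4) = 100 − 76 = 24.
Main diagonal must total 100; the given cells sum to 80, so (3,3) = 20.
Anti-diagonal needs 100; the known cells sum to 100, so (4,2) = 0.
Column 2: 34 + 16 + 0 + 42 + ? = 100, so (3,2) = 8.
Using column 3: 36 + 28 + 20 + 4 + ? → (4,3) = 100 − 88 = 12.
Using row 3: 8 + 20 + 32 + 44 + ? → (3,1) = 100 − 104 = -4.
Row 4 needs 100; the known cells sum to 62, so (4,1) = 38.

22 34 36 -2 10 / 14 16 28 40 2 / -4 8 20 32 44 / 38 0 12 24 26 / 30 42 4 6 18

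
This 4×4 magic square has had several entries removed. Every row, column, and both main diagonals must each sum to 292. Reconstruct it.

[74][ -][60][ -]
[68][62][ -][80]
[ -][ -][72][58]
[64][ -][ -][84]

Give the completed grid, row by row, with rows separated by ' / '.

74 88 60 70 / 68 62 82 80 / 86 76 72 58 / 64 66 78 84

Row 2 must total 292; the given cells sum to 210, so (2,3) = 82.
From column 1, 292 − (74 + 68 + 64) gives (3,1) = 86.
The remaining cell in column 3 is (4,3) = 292 − 214 = 78.
Column 4 must total 292; the given cells sum to 222, so (1,4) = 70.
Using anti-diagonal: 70 + 82 + 64 + ? → (3,2) = 292 − 216 = 76.
Using row 1: 74 + 60 + 70 + ? → (1,2) = 292 − 204 = 88.
From row 4, 292 − (64 + 78 + 84) gives (4,2) = 66.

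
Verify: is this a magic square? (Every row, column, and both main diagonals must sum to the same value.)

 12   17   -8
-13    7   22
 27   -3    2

Row 1: 12 + 17 + (-8) = 21.
Row 2: -13 + 7 + 22 = 16.
Row 3: 27 + (-3) + 2 = 26.
Column 1: 12 + (-13) + 27 = 26.
Column 2: 17 + 7 + (-3) = 21.
Column 3: -8 + 22 + 2 = 16.
Main diagonal: 12 + 7 + 2 = 21.
Anti-diagonal: -8 + 7 + 27 = 26.

No — main diagonal sums to 21 but column 1 sums to 26.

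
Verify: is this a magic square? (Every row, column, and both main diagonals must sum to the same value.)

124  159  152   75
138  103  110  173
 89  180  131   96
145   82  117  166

No — anti-diagonal sums to 510 but column 2 sums to 524.

Row 1: 124 + 159 + 152 + 75 = 510.
Row 2: 138 + 103 + 110 + 173 = 524.
Row 3: 89 + 180 + 131 + 96 = 496.
Row 4: 145 + 82 + 117 + 166 = 510.
Column 1: 124 + 138 + 89 + 145 = 496.
Column 2: 159 + 103 + 180 + 82 = 524.
Column 3: 152 + 110 + 131 + 117 = 510.
Column 4: 75 + 173 + 96 + 166 = 510.
Main diagonal: 124 + 103 + 131 + 166 = 524.
Anti-diagonal: 75 + 110 + 180 + 145 = 510.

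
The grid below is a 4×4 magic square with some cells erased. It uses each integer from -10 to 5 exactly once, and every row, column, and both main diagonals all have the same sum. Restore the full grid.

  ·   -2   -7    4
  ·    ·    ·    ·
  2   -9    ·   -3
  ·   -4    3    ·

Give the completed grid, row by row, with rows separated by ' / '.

The entries are -10 through 5, which sum to -40, so each line sums to -40/4 = -10.
From row 1, -10 − (-2 + (-7) + 4) gives (1,1) = -5.
Row 3 must total -10; the given cells sum to -10, so (3,3) = 0.
Column 2 needs -10; the known cells sum to -15, so (2,2) = 5.
Column 3 must total -10; the given cells sum to -4, so (2,3) = -6.
Main diagonal: -5 + 5 + 0 + ? = -10, so (4,4) = -10.
The remaining cell in anti-diagonal is (4,1) = -10 − (-11) = 1.
The remaining cell in column 1 is (2,1) = -10 − (-2) = -8.
Column 4: 4 + (-3) + (-10) + ? = -10, so (2,4) = -1.

-5 -2 -7 4 / -8 5 -6 -1 / 2 -9 0 -3 / 1 -4 3 -10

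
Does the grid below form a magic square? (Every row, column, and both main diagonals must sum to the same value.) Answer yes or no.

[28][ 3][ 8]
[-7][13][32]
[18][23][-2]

Row 1: 28 + 3 + 8 = 39.
Row 2: -7 + 13 + 32 = 38.
Row 3: 18 + 23 + (-2) = 39.
Column 1: 28 + (-7) + 18 = 39.
Column 2: 3 + 13 + 23 = 39.
Column 3: 8 + 32 + (-2) = 38.
Main diagonal: 28 + 13 + (-2) = 39.
Anti-diagonal: 8 + 13 + 18 = 39.

No — main diagonal sums to 39 but column 3 sums to 38.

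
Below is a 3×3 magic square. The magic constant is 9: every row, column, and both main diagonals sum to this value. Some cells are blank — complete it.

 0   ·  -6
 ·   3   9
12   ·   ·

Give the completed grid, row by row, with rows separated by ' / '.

0 15 -6 / -3 3 9 / 12 -9 6

Row 1 needs 9; the known cells sum to -6, so (1,2) = 15.
Row 2 must total 9; the given cells sum to 12, so (2,1) = -3.
Using column 2: 15 + 3 + ? → (3,2) = 9 − 18 = -9.
The remaining cell in column 3 is (3,3) = 9 − 3 = 6.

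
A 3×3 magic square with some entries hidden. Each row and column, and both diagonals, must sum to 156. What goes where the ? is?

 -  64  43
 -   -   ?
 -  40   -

Row 1 must total 156; the given cells sum to 107, so (1,1) = 49.
Column 2 needs 156; the known cells sum to 104, so (2,2) = 52.
Main diagonal needs 156; the known cells sum to 101, so (3,3) = 55.
Anti-diagonal: 43 + 52 + ? = 156, so (3,1) = 61.
Using column 1: 49 + 61 + ? → (2,1) = 156 − 110 = 46.
Column 3 must total 156; the given cells sum to 98, so (2,3) = 58.

58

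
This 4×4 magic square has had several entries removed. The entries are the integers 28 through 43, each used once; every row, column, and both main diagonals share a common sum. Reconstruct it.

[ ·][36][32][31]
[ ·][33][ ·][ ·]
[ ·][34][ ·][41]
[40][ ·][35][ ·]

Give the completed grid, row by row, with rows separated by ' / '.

The entries are 28 through 43, which sum to 568, so each line sums to 568/4 = 142.
Using row 1: 36 + 32 + 31 + ? → (1,1) = 142 − 99 = 43.
Column 2 must total 142; the given cells sum to 103, so (4,2) = 39.
The remaining cell in anti-diagonal is (2,3) = 142 − 105 = 37.
From row 4, 142 − (40 + 39 + 35) gives (4,4) = 28.
Column 3: 32 + 37 + 35 + ? = 142, so (3,3) = 38.
Column 4 must total 142; the given cells sum to 100, so (2,4) = 42.
The remaining cell in row 2 is (2,1) = 142 − 112 = 30.
Row 3 must total 142; the given cells sum to 113, so (3,1) = 29.

43 36 32 31 / 30 33 37 42 / 29 34 38 41 / 40 39 35 28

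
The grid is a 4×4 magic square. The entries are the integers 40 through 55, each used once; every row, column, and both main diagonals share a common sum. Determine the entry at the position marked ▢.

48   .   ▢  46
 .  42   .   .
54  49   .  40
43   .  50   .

The entries are 40 through 55, which sum to 760, so each line sums to 760/4 = 190.
Row 3: 54 + 49 + 40 + ? = 190, so (3,3) = 47.
Column 1 must total 190; the given cells sum to 145, so (2,1) = 45.
From main diagonal, 190 − (48 + 42 + 47) gives (4,4) = 53.
Anti-diagonal needs 190; the known cells sum to 138, so (2,3) = 52.
Using row 2: 45 + 42 + 52 + ? → (2,4) = 190 − 139 = 51.
The remaining cell in row 4 is (4,2) = 190 − 146 = 44.
Column 2 must total 190; the given cells sum to 135, so (1,2) = 55.
Column 3 needs 190; the known cells sum to 149, so (1,3) = 41.

41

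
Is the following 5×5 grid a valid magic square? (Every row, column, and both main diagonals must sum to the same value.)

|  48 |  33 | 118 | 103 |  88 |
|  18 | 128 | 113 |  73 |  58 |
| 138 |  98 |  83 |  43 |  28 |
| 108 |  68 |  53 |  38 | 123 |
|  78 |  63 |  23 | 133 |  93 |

Row 1: 48 + 33 + 118 + 103 + 88 = 390.
Row 2: 18 + 128 + 113 + 73 + 58 = 390.
Row 3: 138 + 98 + 83 + 43 + 28 = 390.
Row 4: 108 + 68 + 53 + 38 + 123 = 390.
Row 5: 78 + 63 + 23 + 133 + 93 = 390.
Column 1: 48 + 18 + 138 + 108 + 78 = 390.
Column 2: 33 + 128 + 98 + 68 + 63 = 390.
Column 3: 118 + 113 + 83 + 53 + 23 = 390.
Column 4: 103 + 73 + 43 + 38 + 133 = 390.
Column 5: 88 + 58 + 28 + 123 + 93 = 390.
Main diagonal: 48 + 128 + 83 + 38 + 93 = 390.
Anti-diagonal: 88 + 73 + 83 + 68 + 78 = 390.
All lines sum to 390.

Yes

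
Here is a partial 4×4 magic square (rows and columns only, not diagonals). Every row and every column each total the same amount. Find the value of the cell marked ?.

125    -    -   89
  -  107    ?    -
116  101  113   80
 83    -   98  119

95

Row 3 is complete and sums to 410; that is the magic constant.
From row 4, 410 − (83 + 98 + 119) gives (4,2) = 110.
Column 1 must total 410; the given cells sum to 324, so (2,1) = 86.
Column 2 must total 410; the given cells sum to 318, so (1,2) = 92.
From column 4, 410 − (89 + 80 + 119) gives (2,4) = 122.
Row 1 must total 410; the given cells sum to 306, so (1,3) = 104.
Row 2: 86 + 107 + 122 + ? = 410, so (2,3) = 95.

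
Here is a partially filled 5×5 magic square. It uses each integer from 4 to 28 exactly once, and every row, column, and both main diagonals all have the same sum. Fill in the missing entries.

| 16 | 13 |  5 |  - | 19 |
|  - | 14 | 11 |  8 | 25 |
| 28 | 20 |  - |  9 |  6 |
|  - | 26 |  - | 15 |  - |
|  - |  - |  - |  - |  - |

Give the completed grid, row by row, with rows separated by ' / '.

The entries are 4 through 28, which sum to 400, so each line sums to 400/5 = 80.
Row 1: 16 + 13 + 5 + 19 + ? = 80, so (1,4) = 27.
Row 2: 14 + 11 + 8 + 25 + ? = 80, so (2,1) = 22.
Row 3 must total 80; the given cells sum to 63, so (3,3) = 17.
Column 2 needs 80; the known cells sum to 73, so (5,2) = 7.
From column 4, 80 − (27 + 8 + 9 + 15) gives (5,4) = 21.
The remaining cell in main diagonal is (5,5) = 80 − 62 = 18.
Anti-diagonal: 19 + 8 + 17 + 26 + ? = 80, so (5,1) = 10.
Using row 5: 10 + 7 + 21 + 18 + ? → (5,3) = 80 − 56 = 24.
Column 1: 16 + 22 + 28 + 10 + ? = 80, so (4,1) = 4.
The remaining cell in column 3 is (4,3) = 80 − 57 = 23.
Using column 5: 19 + 25 + 6 + 18 + ? → (4,5) = 80 − 68 = 12.

16 13 5 27 19 / 22 14 11 8 25 / 28 20 17 9 6 / 4 26 23 15 12 / 10 7 24 21 18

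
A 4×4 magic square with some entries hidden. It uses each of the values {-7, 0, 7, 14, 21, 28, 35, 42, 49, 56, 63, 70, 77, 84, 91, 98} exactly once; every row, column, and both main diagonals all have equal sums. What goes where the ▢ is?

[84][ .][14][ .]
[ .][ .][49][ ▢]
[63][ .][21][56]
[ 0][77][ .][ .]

28

The 16 entries sum to 728, so each line sums to 728/4 = 182.
From row 3, 182 − (63 + 21 + 56) gives (3,2) = 42.
Column 1 must total 182; the given cells sum to 147, so (2,1) = 35.
From column 3, 182 − (14 + 49 + 21) gives (4,3) = 98.
Using anti-diagonal: 49 + 42 + 0 + ? → (1,4) = 182 − 91 = 91.
Row 1 must total 182; the given cells sum to 189, so (1,2) = -7.
Using row 4: 0 + 77 + 98 + ? → (4,4) = 182 − 175 = 7.
Column 2: -7 + 42 + 77 + ? = 182, so (2,2) = 70.
Using column 4: 91 + 56 + 7 + ? → (2,4) = 182 − 154 = 28.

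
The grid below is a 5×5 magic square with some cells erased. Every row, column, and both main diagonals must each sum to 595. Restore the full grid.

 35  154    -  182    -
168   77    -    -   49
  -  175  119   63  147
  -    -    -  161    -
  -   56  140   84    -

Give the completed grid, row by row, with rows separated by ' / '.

From row 3, 595 − (175 + 119 + 63 + 147) gives (3,1) = 91.
Column 2: 154 + 77 + 175 + 56 + ? = 595, so (4,2) = 133.
From column 4, 595 − (182 + 63 + 161 + 84) gives (2,4) = 105.
Main diagonal must total 595; the given cells sum to 392, so (5,5) = 203.
Using row 2: 168 + 77 + 105 + 49 + ? → (2,3) = 595 − 399 = 196.
Row 5 needs 595; the known cells sum to 483, so (5,1) = 112.
Using column 1: 35 + 168 + 91 + 112 + ? → (4,1) = 595 − 406 = 189.
Anti-diagonal must total 595; the given cells sum to 469, so (1,5) = 126.
Row 1 must total 595; the given cells sum to 497, so (1,3) = 98.
The remaining cell in column 3 is (4,3) = 595 − 553 = 42.
Using column 5: 126 + 49 + 147 + 203 + ? → (4,5) = 595 − 525 = 70.

35 154 98 182 126 / 168 77 196 105 49 / 91 175 119 63 147 / 189 133 42 161 70 / 112 56 140 84 203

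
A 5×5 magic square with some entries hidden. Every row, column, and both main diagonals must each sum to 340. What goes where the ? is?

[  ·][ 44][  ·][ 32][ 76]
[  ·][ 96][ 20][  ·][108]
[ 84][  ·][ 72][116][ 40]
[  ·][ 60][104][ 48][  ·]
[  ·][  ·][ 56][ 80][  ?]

24

Row 3 needs 340; the known cells sum to 312, so (3,2) = 28.
The remaining cell in column 2 is (5,2) = 340 − 228 = 112.
The remaining cell in column 3 is (1,3) = 340 − 252 = 88.
The remaining cell in column 4 is (2,4) = 340 − 276 = 64.
Anti-diagonal needs 340; the known cells sum to 272, so (5,1) = 68.
Row 1 needs 340; the known cells sum to 240, so (1,1) = 100.
Row 2 must total 340; the given cells sum to 288, so (2,1) = 52.
Row 5: 68 + 112 + 56 + 80 + ? = 340, so (5,5) = 24.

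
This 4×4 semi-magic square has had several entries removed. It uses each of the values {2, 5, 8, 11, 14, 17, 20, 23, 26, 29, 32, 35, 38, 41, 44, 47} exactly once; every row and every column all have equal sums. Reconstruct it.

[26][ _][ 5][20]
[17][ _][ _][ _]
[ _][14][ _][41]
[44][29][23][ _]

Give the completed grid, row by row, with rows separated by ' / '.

26 47 5 20 / 17 8 38 35 / 11 14 32 41 / 44 29 23 2

The 16 entries sum to 392, so each line sums to 392/4 = 98.
Row 1 needs 98; the known cells sum to 51, so (1,2) = 47.
From row 4, 98 − (44 + 29 + 23) gives (4,4) = 2.
The remaining cell in column 1 is (3,1) = 98 − 87 = 11.
Using column 2: 47 + 14 + 29 + ? → (2,2) = 98 − 90 = 8.
Column 4 must total 98; the given cells sum to 63, so (2,4) = 35.
Using row 2: 17 + 8 + 35 + ? → (2,3) = 98 − 60 = 38.
The remaining cell in row 3 is (3,3) = 98 − 66 = 32.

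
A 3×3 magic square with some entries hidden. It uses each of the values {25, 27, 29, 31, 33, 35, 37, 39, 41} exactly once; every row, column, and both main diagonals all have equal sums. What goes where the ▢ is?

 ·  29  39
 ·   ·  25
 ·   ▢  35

37

The 9 entries sum to 297, so each line sums to 297/3 = 99.
Row 1 needs 99; the known cells sum to 68, so (1,1) = 31.
Main diagonal needs 99; the known cells sum to 66, so (2,2) = 33.
From anti-diagonal, 99 − (39 + 33) gives (3,1) = 27.
From row 2, 99 − (33 + 25) gives (2,1) = 41.
Row 3 needs 99; the known cells sum to 62, so (3,2) = 37.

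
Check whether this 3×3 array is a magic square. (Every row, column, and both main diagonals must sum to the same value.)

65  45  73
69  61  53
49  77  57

Row 1: 65 + 45 + 73 = 183.
Row 2: 69 + 61 + 53 = 183.
Row 3: 49 + 77 + 57 = 183.
Column 1: 65 + 69 + 49 = 183.
Column 2: 45 + 61 + 77 = 183.
Column 3: 73 + 53 + 57 = 183.
Main diagonal: 65 + 61 + 57 = 183.
Anti-diagonal: 73 + 61 + 49 = 183.
All lines sum to 183.

Yes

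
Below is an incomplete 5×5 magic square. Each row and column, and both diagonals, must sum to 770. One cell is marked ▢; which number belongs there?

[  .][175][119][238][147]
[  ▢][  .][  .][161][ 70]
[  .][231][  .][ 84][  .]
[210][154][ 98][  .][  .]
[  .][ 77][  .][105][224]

The remaining cell in row 1 is (1,1) = 770 − 679 = 91.
From column 2, 770 − (175 + 231 + 154 + 77) gives (2,2) = 133.
Column 4 must total 770; the given cells sum to 588, so (4,4) = 182.
Using main diagonal: 91 + 133 + 182 + 224 + ? → (3,3) = 770 − 630 = 140.
Anti-diagonal must total 770; the given cells sum to 602, so (5,1) = 168.
Using row 4: 210 + 154 + 98 + 182 + ? → (4,5) = 770 − 644 = 126.
Row 5 needs 770; the known cells sum to 574, so (5,3) = 196.
The remaining cell in column 3 is (2,3) = 770 − 553 = 217.
Column 5 needs 770; the known cells sum to 567, so (3,5) = 203.
The remaining cell in row 2 is (2,1) = 770 − 581 = 189.

189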